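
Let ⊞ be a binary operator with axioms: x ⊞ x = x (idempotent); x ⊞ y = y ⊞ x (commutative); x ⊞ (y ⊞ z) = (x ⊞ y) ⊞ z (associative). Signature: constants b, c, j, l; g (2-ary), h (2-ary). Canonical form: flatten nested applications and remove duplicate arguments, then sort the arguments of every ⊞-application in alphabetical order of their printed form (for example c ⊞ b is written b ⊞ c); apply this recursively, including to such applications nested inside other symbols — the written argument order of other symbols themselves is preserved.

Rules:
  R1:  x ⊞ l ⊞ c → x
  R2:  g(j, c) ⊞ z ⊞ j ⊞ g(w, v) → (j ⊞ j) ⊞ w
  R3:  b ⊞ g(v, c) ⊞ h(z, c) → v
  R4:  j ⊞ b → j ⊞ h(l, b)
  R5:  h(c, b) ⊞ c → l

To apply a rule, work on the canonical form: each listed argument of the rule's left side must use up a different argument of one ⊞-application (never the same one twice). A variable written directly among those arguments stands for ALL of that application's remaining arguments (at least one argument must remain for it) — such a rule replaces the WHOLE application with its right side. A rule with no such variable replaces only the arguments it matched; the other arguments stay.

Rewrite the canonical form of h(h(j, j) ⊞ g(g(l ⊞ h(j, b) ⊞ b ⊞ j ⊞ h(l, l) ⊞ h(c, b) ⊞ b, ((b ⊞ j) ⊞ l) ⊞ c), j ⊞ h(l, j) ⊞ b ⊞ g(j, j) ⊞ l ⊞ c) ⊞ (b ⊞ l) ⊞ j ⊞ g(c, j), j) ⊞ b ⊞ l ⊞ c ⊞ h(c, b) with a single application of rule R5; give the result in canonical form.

Answer: b ⊞ h(b ⊞ g(c, j) ⊞ g(g(b ⊞ h(c, b) ⊞ h(j, b) ⊞ h(l, l) ⊞ j ⊞ l, b ⊞ c ⊞ j ⊞ l), b ⊞ c ⊞ g(j, j) ⊞ h(l, j) ⊞ j ⊞ l) ⊞ h(j, j) ⊞ j ⊞ l, j) ⊞ l

Derivation:
Canonical form:  b ⊞ c ⊞ h(b ⊞ g(c, j) ⊞ g(g(b ⊞ h(c, b) ⊞ h(j, b) ⊞ h(l, l) ⊞ j ⊞ l, b ⊞ c ⊞ j ⊞ l), b ⊞ c ⊞ g(j, j) ⊞ h(l, j) ⊞ j ⊞ l) ⊞ h(j, j) ⊞ j ⊞ l, j) ⊞ h(c, b) ⊞ l
Apply R5:  consuming c, h(c, b)
Result:  b ⊞ h(b ⊞ g(c, j) ⊞ g(g(b ⊞ h(c, b) ⊞ h(j, b) ⊞ h(l, l) ⊞ j ⊞ l, b ⊞ c ⊞ j ⊞ l), b ⊞ c ⊞ g(j, j) ⊞ h(l, j) ⊞ j ⊞ l) ⊞ h(j, j) ⊞ j ⊞ l, j) ⊞ l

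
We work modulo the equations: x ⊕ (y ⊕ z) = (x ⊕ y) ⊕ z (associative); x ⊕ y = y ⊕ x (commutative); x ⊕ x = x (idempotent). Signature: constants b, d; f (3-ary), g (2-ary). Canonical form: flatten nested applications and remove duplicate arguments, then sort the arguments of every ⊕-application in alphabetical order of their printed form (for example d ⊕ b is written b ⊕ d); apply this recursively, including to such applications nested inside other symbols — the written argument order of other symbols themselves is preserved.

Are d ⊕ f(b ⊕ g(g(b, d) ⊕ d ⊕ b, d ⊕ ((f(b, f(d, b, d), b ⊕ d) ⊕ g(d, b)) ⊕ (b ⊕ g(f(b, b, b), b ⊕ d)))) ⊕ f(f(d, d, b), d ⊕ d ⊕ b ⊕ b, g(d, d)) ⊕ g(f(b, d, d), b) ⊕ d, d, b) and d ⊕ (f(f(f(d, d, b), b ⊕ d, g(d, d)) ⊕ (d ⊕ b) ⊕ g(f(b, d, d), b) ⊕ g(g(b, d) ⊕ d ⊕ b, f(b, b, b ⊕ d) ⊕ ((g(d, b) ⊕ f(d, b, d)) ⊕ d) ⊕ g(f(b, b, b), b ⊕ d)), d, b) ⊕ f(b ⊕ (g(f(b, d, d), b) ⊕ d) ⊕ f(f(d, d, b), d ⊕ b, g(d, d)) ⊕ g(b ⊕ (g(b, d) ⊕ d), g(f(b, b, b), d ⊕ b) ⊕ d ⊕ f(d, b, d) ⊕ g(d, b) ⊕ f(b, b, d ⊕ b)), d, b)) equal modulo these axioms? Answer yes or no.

Answer: no — d ⊕ f(b ⊕ d ⊕ f(f(d, d, b), b ⊕ d, g(d, d)) ⊕ g(b ⊕ d ⊕ g(b, d), b ⊕ d ⊕ f(b, f(d, b, d), b ⊕ d) ⊕ g(d, b) ⊕ g(f(b, b, b), b ⊕ d)) ⊕ g(f(b, d, d), b), d, b) vs d ⊕ f(b ⊕ d ⊕ f(f(d, d, b), b ⊕ d, g(d, d)) ⊕ g(b ⊕ d ⊕ g(b, d), d ⊕ f(b, b, b ⊕ d) ⊕ f(d, b, d) ⊕ g(d, b) ⊕ g(f(b, b, b), b ⊕ d)) ⊕ g(f(b, d, d), b), d, b)

Derivation:
Left:  d ⊕ f(b ⊕ g(g(b, d) ⊕ d ⊕ b, d ⊕ ((f(b, f(d, b, d), b ⊕ d) ⊕ g(d, b)) ⊕ (b ⊕ g(f(b, b, b), b ⊕ d)))) ⊕ f(f(d, d, b), d ⊕ d ⊕ b ⊕ b, g(d, d)) ⊕ g(f(b, d, d), b) ⊕ d, d, b)
  Simplify inside:  f(b ⊕ g(g(b, d) ⊕ d ⊕ b, d ⊕ ((f(b, f(d, b, d), b ⊕ d) ⊕ g(d, b)) ⊕ (b ⊕ g(f(b, b, b), b ⊕ d)))) ⊕ f(f(d, d, b), d ⊕ d ⊕ b ⊕ b, g(d, d)) ⊕ g(f(b, d, d), b) ⊕ d, d, b)  →  f(b ⊕ d ⊕ f(f(d, d, b), b ⊕ d, g(d, d)) ⊕ g(b ⊕ d ⊕ g(b, d), b ⊕ d ⊕ f(b, f(d, b, d), b ⊕ d) ⊕ g(d, b) ⊕ g(f(b, b, b), b ⊕ d)) ⊕ g(f(b, d, d), b), d, b)
  Sort arguments:  d ⊕ f(b ⊕ d ⊕ f(f(d, d, b), b ⊕ d, g(d, d)) ⊕ g(b ⊕ d ⊕ g(b, d), b ⊕ d ⊕ f(b, f(d, b, d), b ⊕ d) ⊕ g(d, b) ⊕ g(f(b, b, b), b ⊕ d)) ⊕ g(f(b, d, d), b), d, b)
Right:  d ⊕ (f(f(f(d, d, b), b ⊕ d, g(d, d)) ⊕ (d ⊕ b) ⊕ g(f(b, d, d), b) ⊕ g(g(b, d) ⊕ d ⊕ b, f(b, b, b ⊕ d) ⊕ ((g(d, b) ⊕ f(d, b, d)) ⊕ d) ⊕ g(f(b, b, b), b ⊕ d)), d, b) ⊕ f(b ⊕ (g(f(b, d, d), b) ⊕ d) ⊕ f(f(d, d, b), d ⊕ b, g(d, d)) ⊕ g(b ⊕ (g(b, d) ⊕ d), g(f(b, b, b), d ⊕ b) ⊕ d ⊕ f(d, b, d) ⊕ g(d, b) ⊕ f(b, b, d ⊕ b)), d, b))
  Merge nested applications:  d ⊕ f(f(f(d, d, b), b ⊕ d, g(d, d)) ⊕ (d ⊕ b) ⊕ g(f(b, d, d), b) ⊕ g(g(b, d) ⊕ d ⊕ b, f(b, b, b ⊕ d) ⊕ ((g(d, b) ⊕ f(d, b, d)) ⊕ d) ⊕ g(f(b, b, b), b ⊕ d)), d, b) ⊕ f(b ⊕ (g(f(b, d, d), b) ⊕ d) ⊕ f(f(d, d, b), d ⊕ b, g(d, d)) ⊕ g(b ⊕ (g(b, d) ⊕ d), g(f(b, b, b), d ⊕ b) ⊕ d ⊕ f(d, b, d) ⊕ g(d, b) ⊕ f(b, b, d ⊕ b)), d, b)
  Simplify inside:  f(f(f(d, d, b), b ⊕ d, g(d, d)) ⊕ (d ⊕ b) ⊕ g(f(b, d, d), b) ⊕ g(g(b, d) ⊕ d ⊕ b, f(b, b, b ⊕ d) ⊕ ((g(d, b) ⊕ f(d, b, d)) ⊕ d) ⊕ g(f(b, b, b), b ⊕ d)), d, b)  →  f(b ⊕ d ⊕ f(f(d, d, b), b ⊕ d, g(d, d)) ⊕ g(b ⊕ d ⊕ g(b, d), d ⊕ f(b, b, b ⊕ d) ⊕ f(d, b, d) ⊕ g(d, b) ⊕ g(f(b, b, b), b ⊕ d)) ⊕ g(f(b, d, d), b), d, b)
  Simplify inside:  f(b ⊕ (g(f(b, d, d), b) ⊕ d) ⊕ f(f(d, d, b), d ⊕ b, g(d, d)) ⊕ g(b ⊕ (g(b, d) ⊕ d), g(f(b, b, b), d ⊕ b) ⊕ d ⊕ f(d, b, d) ⊕ g(d, b) ⊕ f(b, b, d ⊕ b)), d, b)  →  f(b ⊕ d ⊕ f(f(d, d, b), b ⊕ d, g(d, d)) ⊕ g(b ⊕ d ⊕ g(b, d), d ⊕ f(b, b, b ⊕ d) ⊕ f(d, b, d) ⊕ g(d, b) ⊕ g(f(b, b, b), b ⊕ d)) ⊕ g(f(b, d, d), b), d, b)
  Drop duplicates:  drop duplicate f(b ⊕ d ⊕ f(f(d, d, b), b ⊕ d, g(d, d)) ⊕ g(b ⊕ d ⊕ g(b, d), d ⊕ f(b, b, b ⊕ d) ⊕ f(d, b, d) ⊕ g(d, b) ⊕ g(f(b, b, b), b ⊕ d)) ⊕ g(f(b, d, d), b), d, b)
  Sort arguments:  d ⊕ f(b ⊕ d ⊕ f(f(d, d, b), b ⊕ d, g(d, d)) ⊕ g(b ⊕ d ⊕ g(b, d), d ⊕ f(b, b, b ⊕ d) ⊕ f(d, b, d) ⊕ g(d, b) ⊕ g(f(b, b, b), b ⊕ d)) ⊕ g(f(b, d, d), b), d, b)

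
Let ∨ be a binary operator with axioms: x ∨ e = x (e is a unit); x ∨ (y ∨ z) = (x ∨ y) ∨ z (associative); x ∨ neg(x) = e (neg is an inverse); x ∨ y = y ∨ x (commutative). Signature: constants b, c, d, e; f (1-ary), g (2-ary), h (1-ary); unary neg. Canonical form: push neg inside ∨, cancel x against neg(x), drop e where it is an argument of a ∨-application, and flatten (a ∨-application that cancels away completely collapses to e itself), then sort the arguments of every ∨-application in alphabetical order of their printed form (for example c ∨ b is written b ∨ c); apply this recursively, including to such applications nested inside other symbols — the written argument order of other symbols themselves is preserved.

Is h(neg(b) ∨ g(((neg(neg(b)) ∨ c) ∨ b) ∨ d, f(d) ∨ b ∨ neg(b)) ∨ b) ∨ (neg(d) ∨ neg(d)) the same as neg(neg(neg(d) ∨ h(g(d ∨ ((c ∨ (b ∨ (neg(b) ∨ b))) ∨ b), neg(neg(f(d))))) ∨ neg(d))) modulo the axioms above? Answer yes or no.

Left:  h(neg(b) ∨ g(((neg(neg(b)) ∨ c) ∨ b) ∨ d, f(d) ∨ b ∨ neg(b)) ∨ b) ∨ (neg(d) ∨ neg(d))
  Push neg inside:  distribute neg over ∨ and collapse double neg
  Collect terms:  h(g(b ∨ b ∨ c ∨ d, f(d))) ∨ neg(d) ∨ neg(d)
Right:  neg(neg(neg(d) ∨ h(g(d ∨ ((c ∨ (b ∨ (neg(b) ∨ b))) ∨ b), neg(neg(f(d))))) ∨ neg(d)))
  Push neg inside:  distribute neg over ∨ and collapse double neg
  Collect:  neg(d) ∨ neg(d) ∨ h(g(b ∨ b ∨ c ∨ d, f(d)))
  Order the arguments:  h(g(b ∨ b ∨ c ∨ d, f(d))) ∨ neg(d) ∨ neg(d)

Answer: yes — both canonical forms are h(g(b ∨ b ∨ c ∨ d, f(d))) ∨ neg(d) ∨ neg(d)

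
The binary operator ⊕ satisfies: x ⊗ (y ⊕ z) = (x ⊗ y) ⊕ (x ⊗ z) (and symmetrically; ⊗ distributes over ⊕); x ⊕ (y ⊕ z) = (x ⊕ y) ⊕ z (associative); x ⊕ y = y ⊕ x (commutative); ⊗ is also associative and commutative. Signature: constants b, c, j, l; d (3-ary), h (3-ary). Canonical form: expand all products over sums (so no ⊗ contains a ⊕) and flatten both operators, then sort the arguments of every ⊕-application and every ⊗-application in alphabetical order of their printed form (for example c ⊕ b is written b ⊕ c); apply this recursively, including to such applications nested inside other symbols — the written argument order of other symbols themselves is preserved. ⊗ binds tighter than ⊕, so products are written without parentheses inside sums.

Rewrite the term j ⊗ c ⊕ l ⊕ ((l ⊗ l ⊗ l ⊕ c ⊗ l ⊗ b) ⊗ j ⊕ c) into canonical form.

Answer: b ⊗ c ⊗ j ⊗ l ⊕ c ⊕ c ⊗ j ⊕ j ⊗ l ⊗ l ⊗ l ⊕ l

Derivation:
Expand products over sums:  c ⊗ j ⊕ l ⊕ j ⊗ l ⊗ l ⊗ l ⊕ b ⊗ c ⊗ j ⊗ l ⊕ c
Sort arguments:  b ⊗ c ⊗ j ⊗ l ⊕ c ⊕ c ⊗ j ⊕ j ⊗ l ⊗ l ⊗ l ⊕ l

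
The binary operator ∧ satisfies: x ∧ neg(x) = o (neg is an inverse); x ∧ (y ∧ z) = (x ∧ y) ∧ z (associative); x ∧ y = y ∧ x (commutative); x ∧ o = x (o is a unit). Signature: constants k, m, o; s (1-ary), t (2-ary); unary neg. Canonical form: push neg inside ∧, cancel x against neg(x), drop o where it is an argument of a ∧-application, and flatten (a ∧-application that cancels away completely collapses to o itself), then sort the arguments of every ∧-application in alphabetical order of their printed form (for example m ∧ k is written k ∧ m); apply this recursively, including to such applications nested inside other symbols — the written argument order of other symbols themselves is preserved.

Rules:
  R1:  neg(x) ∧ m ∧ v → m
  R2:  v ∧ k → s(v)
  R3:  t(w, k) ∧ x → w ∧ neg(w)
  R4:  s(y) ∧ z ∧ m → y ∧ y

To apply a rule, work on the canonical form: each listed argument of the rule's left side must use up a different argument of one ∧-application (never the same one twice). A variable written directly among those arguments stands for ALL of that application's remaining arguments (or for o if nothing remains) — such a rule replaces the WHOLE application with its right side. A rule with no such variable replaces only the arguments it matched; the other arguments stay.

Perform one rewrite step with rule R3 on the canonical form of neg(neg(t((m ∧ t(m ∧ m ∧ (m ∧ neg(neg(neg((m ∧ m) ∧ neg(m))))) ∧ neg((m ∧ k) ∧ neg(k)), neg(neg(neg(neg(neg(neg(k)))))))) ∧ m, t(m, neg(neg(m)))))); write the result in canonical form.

Canonical form:  t(m ∧ m ∧ t(m, k), t(m, m))
Apply R3:  consuming t(m, k);  w := m, x := m ∧ m
Every leftover argument binds to the variable; the entire application is replaced.
New term:  t(o, t(m, m))

Answer: t(o, t(m, m))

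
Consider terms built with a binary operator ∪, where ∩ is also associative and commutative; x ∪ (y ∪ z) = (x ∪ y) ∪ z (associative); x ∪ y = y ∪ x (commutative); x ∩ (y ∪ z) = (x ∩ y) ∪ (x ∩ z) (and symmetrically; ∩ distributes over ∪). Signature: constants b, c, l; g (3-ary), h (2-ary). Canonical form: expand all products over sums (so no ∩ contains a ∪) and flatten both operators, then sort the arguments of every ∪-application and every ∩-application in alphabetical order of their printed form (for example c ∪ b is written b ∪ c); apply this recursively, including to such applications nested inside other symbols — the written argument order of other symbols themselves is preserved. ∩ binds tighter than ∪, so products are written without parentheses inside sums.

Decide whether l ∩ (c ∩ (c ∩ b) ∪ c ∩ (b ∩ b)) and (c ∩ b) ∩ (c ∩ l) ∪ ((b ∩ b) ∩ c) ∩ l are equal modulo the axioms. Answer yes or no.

Answer: yes — both canonical forms are b ∩ b ∩ c ∩ l ∪ b ∩ c ∩ c ∩ l

Derivation:
Left:  l ∩ (c ∩ (c ∩ b) ∪ c ∩ (b ∩ b))
  Distribute:  b ∩ c ∩ c ∩ l ∪ b ∩ b ∩ c ∩ l
  Sort arguments:  b ∩ b ∩ c ∩ l ∪ b ∩ c ∩ c ∩ l
Right:  (c ∩ b) ∩ (c ∩ l) ∪ ((b ∩ b) ∩ c) ∩ l
  Merge nested applications:  b ∩ c ∩ c ∩ l ∪ b ∩ b ∩ c ∩ l
  Sort arguments:  b ∩ b ∩ c ∩ l ∪ b ∩ c ∩ c ∩ l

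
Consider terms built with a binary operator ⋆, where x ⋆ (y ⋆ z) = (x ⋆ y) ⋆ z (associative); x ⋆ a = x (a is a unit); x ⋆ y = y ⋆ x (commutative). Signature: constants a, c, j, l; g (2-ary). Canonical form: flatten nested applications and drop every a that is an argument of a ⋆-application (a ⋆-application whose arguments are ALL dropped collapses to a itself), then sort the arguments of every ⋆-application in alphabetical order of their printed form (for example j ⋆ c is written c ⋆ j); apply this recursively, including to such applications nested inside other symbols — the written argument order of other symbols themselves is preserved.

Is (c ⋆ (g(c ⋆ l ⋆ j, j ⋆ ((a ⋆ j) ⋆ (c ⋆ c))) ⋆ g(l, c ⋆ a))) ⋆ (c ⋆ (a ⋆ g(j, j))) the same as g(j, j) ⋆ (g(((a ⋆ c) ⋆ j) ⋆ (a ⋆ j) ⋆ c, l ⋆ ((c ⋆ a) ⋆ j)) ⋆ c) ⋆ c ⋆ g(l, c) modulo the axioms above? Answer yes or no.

Answer: no — c ⋆ c ⋆ g(c ⋆ j ⋆ l, c ⋆ c ⋆ j ⋆ j) ⋆ g(j, j) ⋆ g(l, c) vs c ⋆ c ⋆ g(c ⋆ c ⋆ j ⋆ j, c ⋆ j ⋆ l) ⋆ g(j, j) ⋆ g(l, c)

Derivation:
Left:  (c ⋆ (g(c ⋆ l ⋆ j, j ⋆ ((a ⋆ j) ⋆ (c ⋆ c))) ⋆ g(l, c ⋆ a))) ⋆ (c ⋆ (a ⋆ g(j, j)))
  Merge nested applications:  c ⋆ g(c ⋆ l ⋆ j, j ⋆ ((a ⋆ j) ⋆ (c ⋆ c))) ⋆ g(l, c ⋆ a) ⋆ c ⋆ a ⋆ g(j, j)
  Simplify inside:  g(c ⋆ l ⋆ j, j ⋆ ((a ⋆ j) ⋆ (c ⋆ c)))  →  g(c ⋆ j ⋆ l, c ⋆ c ⋆ j ⋆ j)
  Canonicalize subterm:  g(l, c ⋆ a)  →  g(l, c)
  Units out:  drop a
  Sort:  c ⋆ c ⋆ g(c ⋆ j ⋆ l, c ⋆ c ⋆ j ⋆ j) ⋆ g(j, j) ⋆ g(l, c)
Right:  g(j, j) ⋆ (g(((a ⋆ c) ⋆ j) ⋆ (a ⋆ j) ⋆ c, l ⋆ ((c ⋆ a) ⋆ j)) ⋆ c) ⋆ c ⋆ g(l, c)
  Un-nest:  g(j, j) ⋆ g(((a ⋆ c) ⋆ j) ⋆ (a ⋆ j) ⋆ c, l ⋆ ((c ⋆ a) ⋆ j)) ⋆ c ⋆ c ⋆ g(l, c)
  Canonicalize subterm:  g(((a ⋆ c) ⋆ j) ⋆ (a ⋆ j) ⋆ c, l ⋆ ((c ⋆ a) ⋆ j))  →  g(c ⋆ c ⋆ j ⋆ j, c ⋆ j ⋆ l)
  Sort arguments:  c ⋆ c ⋆ g(c ⋆ c ⋆ j ⋆ j, c ⋆ j ⋆ l) ⋆ g(j, j) ⋆ g(l, c)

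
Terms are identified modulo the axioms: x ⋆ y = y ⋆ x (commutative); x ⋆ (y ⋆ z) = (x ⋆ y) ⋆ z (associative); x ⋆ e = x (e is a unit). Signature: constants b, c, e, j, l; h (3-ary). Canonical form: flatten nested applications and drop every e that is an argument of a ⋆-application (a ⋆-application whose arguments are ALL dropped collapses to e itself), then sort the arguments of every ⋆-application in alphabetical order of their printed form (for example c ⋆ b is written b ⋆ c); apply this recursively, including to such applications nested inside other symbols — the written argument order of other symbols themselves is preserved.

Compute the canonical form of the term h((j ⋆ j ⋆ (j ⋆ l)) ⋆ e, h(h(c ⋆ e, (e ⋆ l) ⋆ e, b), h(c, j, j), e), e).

Answer: h(j ⋆ j ⋆ j ⋆ l, h(h(c, l, b), h(c, j, j), e), e)

Derivation:
Focus inside:  (j ⋆ j ⋆ (j ⋆ l)) ⋆ e
Flatten:  j ⋆ j ⋆ j ⋆ l ⋆ e
Drop the unit:  drop e
Sort arguments:  j ⋆ j ⋆ j ⋆ l
Rebuild:  h(j ⋆ j ⋆ j ⋆ l, h(h(c, l, b), h(c, j, j), e), e)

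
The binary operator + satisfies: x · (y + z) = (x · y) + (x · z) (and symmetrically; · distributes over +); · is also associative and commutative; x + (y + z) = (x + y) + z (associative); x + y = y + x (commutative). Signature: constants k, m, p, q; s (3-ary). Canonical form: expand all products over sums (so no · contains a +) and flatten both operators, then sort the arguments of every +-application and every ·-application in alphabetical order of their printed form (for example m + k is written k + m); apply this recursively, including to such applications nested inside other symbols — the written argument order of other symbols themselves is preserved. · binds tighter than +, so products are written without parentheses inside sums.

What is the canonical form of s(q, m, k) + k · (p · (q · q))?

Answer: k · p · q · q + s(q, m, k)

Derivation:
Un-nest:  s(q, m, k) + k · p · q · q
Order the arguments:  k · p · q · q + s(q, m, k)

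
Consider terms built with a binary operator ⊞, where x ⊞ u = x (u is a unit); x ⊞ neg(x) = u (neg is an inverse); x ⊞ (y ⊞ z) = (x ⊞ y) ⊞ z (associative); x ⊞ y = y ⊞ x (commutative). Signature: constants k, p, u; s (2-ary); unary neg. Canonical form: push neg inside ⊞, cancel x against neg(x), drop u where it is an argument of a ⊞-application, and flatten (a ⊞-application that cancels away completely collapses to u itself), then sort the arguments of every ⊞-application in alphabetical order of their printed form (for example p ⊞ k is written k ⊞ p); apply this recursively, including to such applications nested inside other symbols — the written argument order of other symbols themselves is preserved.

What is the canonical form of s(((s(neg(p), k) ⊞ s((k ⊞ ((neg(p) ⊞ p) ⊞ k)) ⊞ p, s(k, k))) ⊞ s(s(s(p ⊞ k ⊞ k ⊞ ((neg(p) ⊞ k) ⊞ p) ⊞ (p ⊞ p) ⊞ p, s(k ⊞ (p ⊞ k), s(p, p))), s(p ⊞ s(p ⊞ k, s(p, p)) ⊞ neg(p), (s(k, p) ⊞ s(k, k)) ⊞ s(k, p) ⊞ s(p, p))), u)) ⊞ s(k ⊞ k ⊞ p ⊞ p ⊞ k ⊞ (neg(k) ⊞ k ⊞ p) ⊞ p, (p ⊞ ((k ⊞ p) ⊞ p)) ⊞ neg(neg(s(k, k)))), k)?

Work inside:  ((s(neg(p), k) ⊞ s((k ⊞ ((neg(p) ⊞ p) ⊞ k)) ⊞ p, s(k, k))) ⊞ s(s(s(p ⊞ k ⊞ k ⊞ ((neg(p) ⊞ k) ⊞ p) ⊞ (p ⊞ p) ⊞ p, s(k ⊞ (p ⊞ k), s(p, p))), s(p ⊞ s(p ⊞ k, s(p, p)) ⊞ neg(p), (s(k, p) ⊞ s(k, k)) ⊞ s(k, p) ⊞ s(p, p))), u)) ⊞ s(k ⊞ k ⊞ p ⊞ p ⊞ k ⊞ (neg(k) ⊞ k ⊞ p) ⊞ p, (p ⊞ ((k ⊞ p) ⊞ p)) ⊞ neg(neg(s(k, k))))
Push neg inside:  distribute neg over ⊞ and collapse double neg
Collect:  s(neg(p), k) ⊞ s(k ⊞ k ⊞ p, s(k, k)) ⊞ s(s(s(k ⊞ k ⊞ k ⊞ p ⊞ p ⊞ p ⊞ p, s(k ⊞ k ⊞ p, s(p, p))), s(s(k ⊞ p, s(p, p)), s(k, k) ⊞ s(k, p) ⊞ s(k, p) ⊞ s(p, p))), u) ⊞ s(k ⊞ k ⊞ k ⊞ p ⊞ p ⊞ p ⊞ p, k ⊞ p ⊞ p ⊞ p ⊞ s(k, k))
Sort arguments:  s(k ⊞ k ⊞ k ⊞ p ⊞ p ⊞ p ⊞ p, k ⊞ p ⊞ p ⊞ p ⊞ s(k, k)) ⊞ s(k ⊞ k ⊞ p, s(k, k)) ⊞ s(neg(p), k) ⊞ s(s(s(k ⊞ k ⊞ k ⊞ p ⊞ p ⊞ p ⊞ p, s(k ⊞ k ⊞ p, s(p, p))), s(s(k ⊞ p, s(p, p)), s(k, k) ⊞ s(k, p) ⊞ s(k, p) ⊞ s(p, p))), u)
Rebuild:  s(s(k ⊞ k ⊞ k ⊞ p ⊞ p ⊞ p ⊞ p, k ⊞ p ⊞ p ⊞ p ⊞ s(k, k)) ⊞ s(k ⊞ k ⊞ p, s(k, k)) ⊞ s(neg(p), k) ⊞ s(s(s(k ⊞ k ⊞ k ⊞ p ⊞ p ⊞ p ⊞ p, s(k ⊞ k ⊞ p, s(p, p))), s(s(k ⊞ p, s(p, p)), s(k, k) ⊞ s(k, p) ⊞ s(k, p) ⊞ s(p, p))), u), k)

Answer: s(s(k ⊞ k ⊞ k ⊞ p ⊞ p ⊞ p ⊞ p, k ⊞ p ⊞ p ⊞ p ⊞ s(k, k)) ⊞ s(k ⊞ k ⊞ p, s(k, k)) ⊞ s(neg(p), k) ⊞ s(s(s(k ⊞ k ⊞ k ⊞ p ⊞ p ⊞ p ⊞ p, s(k ⊞ k ⊞ p, s(p, p))), s(s(k ⊞ p, s(p, p)), s(k, k) ⊞ s(k, p) ⊞ s(k, p) ⊞ s(p, p))), u), k)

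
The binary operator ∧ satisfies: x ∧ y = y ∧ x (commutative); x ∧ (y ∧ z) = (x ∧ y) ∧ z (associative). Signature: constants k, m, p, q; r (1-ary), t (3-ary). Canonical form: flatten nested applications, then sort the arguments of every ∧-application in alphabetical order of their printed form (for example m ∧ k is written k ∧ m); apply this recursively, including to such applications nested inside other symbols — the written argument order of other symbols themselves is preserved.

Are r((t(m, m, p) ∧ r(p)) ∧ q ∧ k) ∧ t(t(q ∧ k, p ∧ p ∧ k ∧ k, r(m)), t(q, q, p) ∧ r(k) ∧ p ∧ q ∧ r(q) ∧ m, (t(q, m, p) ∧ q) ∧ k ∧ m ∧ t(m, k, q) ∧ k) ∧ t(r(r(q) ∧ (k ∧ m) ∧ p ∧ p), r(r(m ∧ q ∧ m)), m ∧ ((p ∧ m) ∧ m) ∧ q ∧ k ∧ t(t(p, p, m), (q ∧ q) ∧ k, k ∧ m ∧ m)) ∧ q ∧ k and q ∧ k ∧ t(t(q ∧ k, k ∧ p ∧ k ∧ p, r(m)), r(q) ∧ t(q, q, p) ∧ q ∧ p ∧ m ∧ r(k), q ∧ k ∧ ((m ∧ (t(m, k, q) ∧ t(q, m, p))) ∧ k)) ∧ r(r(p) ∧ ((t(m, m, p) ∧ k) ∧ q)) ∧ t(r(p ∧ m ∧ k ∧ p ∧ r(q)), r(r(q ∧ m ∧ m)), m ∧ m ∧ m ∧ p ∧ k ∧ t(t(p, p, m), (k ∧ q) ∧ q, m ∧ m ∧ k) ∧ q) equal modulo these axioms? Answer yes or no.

Left:  r((t(m, m, p) ∧ r(p)) ∧ q ∧ k) ∧ t(t(q ∧ k, p ∧ p ∧ k ∧ k, r(m)), t(q, q, p) ∧ r(k) ∧ p ∧ q ∧ r(q) ∧ m, (t(q, m, p) ∧ q) ∧ k ∧ m ∧ t(m, k, q) ∧ k) ∧ t(r(r(q) ∧ (k ∧ m) ∧ p ∧ p), r(r(m ∧ q ∧ m)), m ∧ ((p ∧ m) ∧ m) ∧ q ∧ k ∧ t(t(p, p, m), (q ∧ q) ∧ k, k ∧ m ∧ m)) ∧ q ∧ k
  Canonicalize subterm:  r((t(m, m, p) ∧ r(p)) ∧ q ∧ k)  →  r(k ∧ q ∧ r(p) ∧ t(m, m, p))
  Simplify inside:  t(t(q ∧ k, p ∧ p ∧ k ∧ k, r(m)), t(q, q, p) ∧ r(k) ∧ p ∧ q ∧ r(q) ∧ m, (t(q, m, p) ∧ q) ∧ k ∧ m ∧ t(m, k, q) ∧ k)  →  t(t(k ∧ q, k ∧ k ∧ p ∧ p, r(m)), m ∧ p ∧ q ∧ r(k) ∧ r(q) ∧ t(q, q, p), k ∧ k ∧ m ∧ q ∧ t(m, k, q) ∧ t(q, m, p))
  Inside:  t(r(r(q) ∧ (k ∧ m) ∧ p ∧ p), r(r(m ∧ q ∧ m)), m ∧ ((p ∧ m) ∧ m) ∧ q ∧ k ∧ t(t(p, p, m), (q ∧ q) ∧ k, k ∧ m ∧ m))  →  t(r(k ∧ m ∧ p ∧ p ∧ r(q)), r(r(m ∧ m ∧ q)), k ∧ m ∧ m ∧ m ∧ p ∧ q ∧ t(t(p, p, m), k ∧ q ∧ q, k ∧ m ∧ m))
  Sort arguments:  k ∧ q ∧ r(k ∧ q ∧ r(p) ∧ t(m, m, p)) ∧ t(r(k ∧ m ∧ p ∧ p ∧ r(q)), r(r(m ∧ m ∧ q)), k ∧ m ∧ m ∧ m ∧ p ∧ q ∧ t(t(p, p, m), k ∧ q ∧ q, k ∧ m ∧ m)) ∧ t(t(k ∧ q, k ∧ k ∧ p ∧ p, r(m)), m ∧ p ∧ q ∧ r(k) ∧ r(q) ∧ t(q, q, p), k ∧ k ∧ m ∧ q ∧ t(m, k, q) ∧ t(q, m, p))
Right:  q ∧ k ∧ t(t(q ∧ k, k ∧ p ∧ k ∧ p, r(m)), r(q) ∧ t(q, q, p) ∧ q ∧ p ∧ m ∧ r(k), q ∧ k ∧ ((m ∧ (t(m, k, q) ∧ t(q, m, p))) ∧ k)) ∧ r(r(p) ∧ ((t(m, m, p) ∧ k) ∧ q)) ∧ t(r(p ∧ m ∧ k ∧ p ∧ r(q)), r(r(q ∧ m ∧ m)), m ∧ m ∧ m ∧ p ∧ k ∧ t(t(p, p, m), (k ∧ q) ∧ q, m ∧ m ∧ k) ∧ q)
  Inside:  t(t(q ∧ k, k ∧ p ∧ k ∧ p, r(m)), r(q) ∧ t(q, q, p) ∧ q ∧ p ∧ m ∧ r(k), q ∧ k ∧ ((m ∧ (t(m, k, q) ∧ t(q, m, p))) ∧ k))  →  t(t(k ∧ q, k ∧ k ∧ p ∧ p, r(m)), m ∧ p ∧ q ∧ r(k) ∧ r(q) ∧ t(q, q, p), k ∧ k ∧ m ∧ q ∧ t(m, k, q) ∧ t(q, m, p))
  Simplify inside:  r(r(p) ∧ ((t(m, m, p) ∧ k) ∧ q))  →  r(k ∧ q ∧ r(p) ∧ t(m, m, p))
  Inside:  t(r(p ∧ m ∧ k ∧ p ∧ r(q)), r(r(q ∧ m ∧ m)), m ∧ m ∧ m ∧ p ∧ k ∧ t(t(p, p, m), (k ∧ q) ∧ q, m ∧ m ∧ k) ∧ q)  →  t(r(k ∧ m ∧ p ∧ p ∧ r(q)), r(r(m ∧ m ∧ q)), k ∧ m ∧ m ∧ m ∧ p ∧ q ∧ t(t(p, p, m), k ∧ q ∧ q, k ∧ m ∧ m))
  Sort arguments:  k ∧ q ∧ r(k ∧ q ∧ r(p) ∧ t(m, m, p)) ∧ t(r(k ∧ m ∧ p ∧ p ∧ r(q)), r(r(m ∧ m ∧ q)), k ∧ m ∧ m ∧ m ∧ p ∧ q ∧ t(t(p, p, m), k ∧ q ∧ q, k ∧ m ∧ m)) ∧ t(t(k ∧ q, k ∧ k ∧ p ∧ p, r(m)), m ∧ p ∧ q ∧ r(k) ∧ r(q) ∧ t(q, q, p), k ∧ k ∧ m ∧ q ∧ t(m, k, q) ∧ t(q, m, p))

Answer: yes — both canonical forms are k ∧ q ∧ r(k ∧ q ∧ r(p) ∧ t(m, m, p)) ∧ t(r(k ∧ m ∧ p ∧ p ∧ r(q)), r(r(m ∧ m ∧ q)), k ∧ m ∧ m ∧ m ∧ p ∧ q ∧ t(t(p, p, m), k ∧ q ∧ q, k ∧ m ∧ m)) ∧ t(t(k ∧ q, k ∧ k ∧ p ∧ p, r(m)), m ∧ p ∧ q ∧ r(k) ∧ r(q) ∧ t(q, q, p), k ∧ k ∧ m ∧ q ∧ t(m, k, q) ∧ t(q, m, p))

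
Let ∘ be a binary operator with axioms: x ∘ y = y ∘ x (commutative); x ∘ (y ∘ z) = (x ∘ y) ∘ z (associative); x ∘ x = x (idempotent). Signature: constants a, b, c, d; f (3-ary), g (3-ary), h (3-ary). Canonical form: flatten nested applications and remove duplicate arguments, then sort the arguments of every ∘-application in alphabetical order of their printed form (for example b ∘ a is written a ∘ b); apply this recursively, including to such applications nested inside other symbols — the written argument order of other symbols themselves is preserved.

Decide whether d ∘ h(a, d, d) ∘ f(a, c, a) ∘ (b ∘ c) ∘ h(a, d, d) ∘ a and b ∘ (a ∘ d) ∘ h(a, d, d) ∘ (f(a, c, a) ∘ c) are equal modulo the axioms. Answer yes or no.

Answer: yes — both canonical forms are a ∘ b ∘ c ∘ d ∘ f(a, c, a) ∘ h(a, d, d)

Derivation:
Left:  d ∘ h(a, d, d) ∘ f(a, c, a) ∘ (b ∘ c) ∘ h(a, d, d) ∘ a
  Merge nested applications:  d ∘ h(a, d, d) ∘ f(a, c, a) ∘ b ∘ c ∘ h(a, d, d) ∘ a
  Drop duplicates:  drop duplicate h(a, d, d)
  Sort arguments:  a ∘ b ∘ c ∘ d ∘ f(a, c, a) ∘ h(a, d, d)
Right:  b ∘ (a ∘ d) ∘ h(a, d, d) ∘ (f(a, c, a) ∘ c)
  Un-nest:  b ∘ a ∘ d ∘ h(a, d, d) ∘ f(a, c, a) ∘ c
  Order the arguments:  a ∘ b ∘ c ∘ d ∘ f(a, c, a) ∘ h(a, d, d)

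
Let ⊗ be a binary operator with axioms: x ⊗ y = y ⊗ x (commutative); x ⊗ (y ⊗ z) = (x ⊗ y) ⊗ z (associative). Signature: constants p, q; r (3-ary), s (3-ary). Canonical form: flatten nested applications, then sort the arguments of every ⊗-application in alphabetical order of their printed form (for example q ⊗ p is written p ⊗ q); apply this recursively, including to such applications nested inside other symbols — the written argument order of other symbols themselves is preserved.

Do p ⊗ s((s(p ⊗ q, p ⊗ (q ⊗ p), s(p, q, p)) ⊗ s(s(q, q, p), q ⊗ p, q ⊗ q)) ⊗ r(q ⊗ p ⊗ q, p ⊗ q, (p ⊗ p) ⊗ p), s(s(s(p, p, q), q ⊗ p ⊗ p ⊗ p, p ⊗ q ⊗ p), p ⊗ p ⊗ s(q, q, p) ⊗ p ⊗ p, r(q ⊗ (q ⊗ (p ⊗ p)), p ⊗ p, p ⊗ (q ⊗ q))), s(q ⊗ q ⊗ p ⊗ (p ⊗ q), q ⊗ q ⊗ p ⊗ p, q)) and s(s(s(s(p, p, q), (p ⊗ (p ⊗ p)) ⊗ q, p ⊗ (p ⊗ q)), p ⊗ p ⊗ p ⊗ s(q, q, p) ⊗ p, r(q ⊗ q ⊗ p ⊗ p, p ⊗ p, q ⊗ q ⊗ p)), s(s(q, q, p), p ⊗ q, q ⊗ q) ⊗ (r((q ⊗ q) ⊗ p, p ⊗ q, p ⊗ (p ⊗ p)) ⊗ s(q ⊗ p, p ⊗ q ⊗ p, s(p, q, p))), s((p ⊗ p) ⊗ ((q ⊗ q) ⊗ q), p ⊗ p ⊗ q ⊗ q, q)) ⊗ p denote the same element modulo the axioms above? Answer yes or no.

Left:  p ⊗ s((s(p ⊗ q, p ⊗ (q ⊗ p), s(p, q, p)) ⊗ s(s(q, q, p), q ⊗ p, q ⊗ q)) ⊗ r(q ⊗ p ⊗ q, p ⊗ q, (p ⊗ p) ⊗ p), s(s(s(p, p, q), q ⊗ p ⊗ p ⊗ p, p ⊗ q ⊗ p), p ⊗ p ⊗ s(q, q, p) ⊗ p ⊗ p, r(q ⊗ (q ⊗ (p ⊗ p)), p ⊗ p, p ⊗ (q ⊗ q))), s(q ⊗ q ⊗ p ⊗ (p ⊗ q), q ⊗ q ⊗ p ⊗ p, q))
  Inside:  s((s(p ⊗ q, p ⊗ (q ⊗ p), s(p, q, p)) ⊗ s(s(q, q, p), q ⊗ p, q ⊗ q)) ⊗ r(q ⊗ p ⊗ q, p ⊗ q, (p ⊗ p) ⊗ p), s(s(s(p, p, q), q ⊗ p ⊗ p ⊗ p, p ⊗ q ⊗ p), p ⊗ p ⊗ s(q, q, p) ⊗ p ⊗ p, r(q ⊗ (q ⊗ (p ⊗ p)), p ⊗ p, p ⊗ (q ⊗ q))), s(q ⊗ q ⊗ p ⊗ (p ⊗ q), q ⊗ q ⊗ p ⊗ p, q))  →  s(r(p ⊗ q ⊗ q, p ⊗ q, p ⊗ p ⊗ p) ⊗ s(p ⊗ q, p ⊗ p ⊗ q, s(p, q, p)) ⊗ s(s(q, q, p), p ⊗ q, q ⊗ q), s(s(s(p, p, q), p ⊗ p ⊗ p ⊗ q, p ⊗ p ⊗ q), p ⊗ p ⊗ p ⊗ p ⊗ s(q, q, p), r(p ⊗ p ⊗ q ⊗ q, p ⊗ p, p ⊗ q ⊗ q)), s(p ⊗ p ⊗ q ⊗ q ⊗ q, p ⊗ p ⊗ q ⊗ q, q))
  Order the arguments:  p ⊗ s(r(p ⊗ q ⊗ q, p ⊗ q, p ⊗ p ⊗ p) ⊗ s(p ⊗ q, p ⊗ p ⊗ q, s(p, q, p)) ⊗ s(s(q, q, p), p ⊗ q, q ⊗ q), s(s(s(p, p, q), p ⊗ p ⊗ p ⊗ q, p ⊗ p ⊗ q), p ⊗ p ⊗ p ⊗ p ⊗ s(q, q, p), r(p ⊗ p ⊗ q ⊗ q, p ⊗ p, p ⊗ q ⊗ q)), s(p ⊗ p ⊗ q ⊗ q ⊗ q, p ⊗ p ⊗ q ⊗ q, q))
Right:  s(s(s(s(p, p, q), (p ⊗ (p ⊗ p)) ⊗ q, p ⊗ (p ⊗ q)), p ⊗ p ⊗ p ⊗ s(q, q, p) ⊗ p, r(q ⊗ q ⊗ p ⊗ p, p ⊗ p, q ⊗ q ⊗ p)), s(s(q, q, p), p ⊗ q, q ⊗ q) ⊗ (r((q ⊗ q) ⊗ p, p ⊗ q, p ⊗ (p ⊗ p)) ⊗ s(q ⊗ p, p ⊗ q ⊗ p, s(p, q, p))), s((p ⊗ p) ⊗ ((q ⊗ q) ⊗ q), p ⊗ p ⊗ q ⊗ q, q)) ⊗ p
  Canonicalize subterm:  s(s(s(s(p, p, q), (p ⊗ (p ⊗ p)) ⊗ q, p ⊗ (p ⊗ q)), p ⊗ p ⊗ p ⊗ s(q, q, p) ⊗ p, r(q ⊗ q ⊗ p ⊗ p, p ⊗ p, q ⊗ q ⊗ p)), s(s(q, q, p), p ⊗ q, q ⊗ q) ⊗ (r((q ⊗ q) ⊗ p, p ⊗ q, p ⊗ (p ⊗ p)) ⊗ s(q ⊗ p, p ⊗ q ⊗ p, s(p, q, p))), s((p ⊗ p) ⊗ ((q ⊗ q) ⊗ q), p ⊗ p ⊗ q ⊗ q, q))  →  s(s(s(s(p, p, q), p ⊗ p ⊗ p ⊗ q, p ⊗ p ⊗ q), p ⊗ p ⊗ p ⊗ p ⊗ s(q, q, p), r(p ⊗ p ⊗ q ⊗ q, p ⊗ p, p ⊗ q ⊗ q)), r(p ⊗ q ⊗ q, p ⊗ q, p ⊗ p ⊗ p) ⊗ s(p ⊗ q, p ⊗ p ⊗ q, s(p, q, p)) ⊗ s(s(q, q, p), p ⊗ q, q ⊗ q), s(p ⊗ p ⊗ q ⊗ q ⊗ q, p ⊗ p ⊗ q ⊗ q, q))
  Sort:  p ⊗ s(s(s(s(p, p, q), p ⊗ p ⊗ p ⊗ q, p ⊗ p ⊗ q), p ⊗ p ⊗ p ⊗ p ⊗ s(q, q, p), r(p ⊗ p ⊗ q ⊗ q, p ⊗ p, p ⊗ q ⊗ q)), r(p ⊗ q ⊗ q, p ⊗ q, p ⊗ p ⊗ p) ⊗ s(p ⊗ q, p ⊗ p ⊗ q, s(p, q, p)) ⊗ s(s(q, q, p), p ⊗ q, q ⊗ q), s(p ⊗ p ⊗ q ⊗ q ⊗ q, p ⊗ p ⊗ q ⊗ q, q))

Answer: no — p ⊗ s(r(p ⊗ q ⊗ q, p ⊗ q, p ⊗ p ⊗ p) ⊗ s(p ⊗ q, p ⊗ p ⊗ q, s(p, q, p)) ⊗ s(s(q, q, p), p ⊗ q, q ⊗ q), s(s(s(p, p, q), p ⊗ p ⊗ p ⊗ q, p ⊗ p ⊗ q), p ⊗ p ⊗ p ⊗ p ⊗ s(q, q, p), r(p ⊗ p ⊗ q ⊗ q, p ⊗ p, p ⊗ q ⊗ q)), s(p ⊗ p ⊗ q ⊗ q ⊗ q, p ⊗ p ⊗ q ⊗ q, q)) vs p ⊗ s(s(s(s(p, p, q), p ⊗ p ⊗ p ⊗ q, p ⊗ p ⊗ q), p ⊗ p ⊗ p ⊗ p ⊗ s(q, q, p), r(p ⊗ p ⊗ q ⊗ q, p ⊗ p, p ⊗ q ⊗ q)), r(p ⊗ q ⊗ q, p ⊗ q, p ⊗ p ⊗ p) ⊗ s(p ⊗ q, p ⊗ p ⊗ q, s(p, q, p)) ⊗ s(s(q, q, p), p ⊗ q, q ⊗ q), s(p ⊗ p ⊗ q ⊗ q ⊗ q, p ⊗ p ⊗ q ⊗ q, q))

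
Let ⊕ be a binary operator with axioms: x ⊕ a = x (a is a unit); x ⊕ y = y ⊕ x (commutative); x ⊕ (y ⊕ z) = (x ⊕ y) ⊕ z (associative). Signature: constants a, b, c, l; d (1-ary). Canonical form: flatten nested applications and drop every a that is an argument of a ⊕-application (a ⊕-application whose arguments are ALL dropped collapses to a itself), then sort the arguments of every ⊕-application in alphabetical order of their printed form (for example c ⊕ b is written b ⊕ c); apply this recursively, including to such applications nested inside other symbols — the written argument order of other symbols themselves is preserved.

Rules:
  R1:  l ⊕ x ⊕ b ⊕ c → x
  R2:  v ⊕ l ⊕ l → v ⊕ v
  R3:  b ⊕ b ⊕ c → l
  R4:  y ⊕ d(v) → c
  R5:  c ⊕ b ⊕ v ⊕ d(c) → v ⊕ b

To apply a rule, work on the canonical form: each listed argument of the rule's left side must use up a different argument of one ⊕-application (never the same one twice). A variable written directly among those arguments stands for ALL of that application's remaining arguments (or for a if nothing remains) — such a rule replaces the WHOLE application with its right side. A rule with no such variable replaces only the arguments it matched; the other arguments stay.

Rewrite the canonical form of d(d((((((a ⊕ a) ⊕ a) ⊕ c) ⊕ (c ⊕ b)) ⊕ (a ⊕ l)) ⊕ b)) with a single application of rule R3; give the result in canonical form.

Canonical form:  d(d(b ⊕ b ⊕ c ⊕ c ⊕ l))
Match R3:  consume b, b, c
Result:  d(d(c ⊕ l ⊕ l))

Answer: d(d(c ⊕ l ⊕ l))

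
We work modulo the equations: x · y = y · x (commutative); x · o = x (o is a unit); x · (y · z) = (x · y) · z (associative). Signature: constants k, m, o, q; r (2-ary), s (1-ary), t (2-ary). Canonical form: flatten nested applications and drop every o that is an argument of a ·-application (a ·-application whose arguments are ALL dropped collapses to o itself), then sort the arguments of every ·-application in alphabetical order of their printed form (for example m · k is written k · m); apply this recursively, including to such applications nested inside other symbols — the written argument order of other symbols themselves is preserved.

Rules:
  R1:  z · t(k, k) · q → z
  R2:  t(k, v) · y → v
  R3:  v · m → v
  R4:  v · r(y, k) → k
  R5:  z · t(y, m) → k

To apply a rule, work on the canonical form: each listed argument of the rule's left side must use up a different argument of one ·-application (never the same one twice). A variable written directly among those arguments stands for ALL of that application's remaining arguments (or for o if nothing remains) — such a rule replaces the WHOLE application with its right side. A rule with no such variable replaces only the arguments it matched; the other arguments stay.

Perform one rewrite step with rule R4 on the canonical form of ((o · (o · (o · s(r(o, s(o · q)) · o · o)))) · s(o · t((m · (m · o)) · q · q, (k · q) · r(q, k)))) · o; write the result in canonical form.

Canonical form:  s(r(o, s(q))) · s(t(m · m · q · q, k · q · r(q, k)))
R4 matches:  uses r(q, k);  v := k · q, y := q
The variable takes the whole remainder — replace the entire application.
Giving:  s(r(o, s(q))) · s(t(m · m · q · q, k))

Answer: s(r(o, s(q))) · s(t(m · m · q · q, k))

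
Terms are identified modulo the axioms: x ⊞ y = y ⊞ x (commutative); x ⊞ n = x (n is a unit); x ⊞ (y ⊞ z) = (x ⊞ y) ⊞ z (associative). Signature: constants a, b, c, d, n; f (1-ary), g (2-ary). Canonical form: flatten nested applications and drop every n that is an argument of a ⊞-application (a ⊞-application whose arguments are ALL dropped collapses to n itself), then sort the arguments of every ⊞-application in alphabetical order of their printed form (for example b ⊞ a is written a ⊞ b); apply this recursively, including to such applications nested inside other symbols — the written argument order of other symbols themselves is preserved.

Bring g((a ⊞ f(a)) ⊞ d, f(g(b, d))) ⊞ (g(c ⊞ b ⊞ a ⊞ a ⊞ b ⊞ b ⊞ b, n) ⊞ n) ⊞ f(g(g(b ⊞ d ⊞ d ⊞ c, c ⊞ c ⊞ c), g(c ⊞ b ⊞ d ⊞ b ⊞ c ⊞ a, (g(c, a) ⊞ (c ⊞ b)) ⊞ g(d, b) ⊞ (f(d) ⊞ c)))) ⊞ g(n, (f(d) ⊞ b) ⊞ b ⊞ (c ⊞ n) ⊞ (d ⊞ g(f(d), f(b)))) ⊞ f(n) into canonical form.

Answer: f(g(g(b ⊞ c ⊞ d ⊞ d, c ⊞ c ⊞ c), g(a ⊞ b ⊞ b ⊞ c ⊞ c ⊞ d, b ⊞ c ⊞ c ⊞ f(d) ⊞ g(c, a) ⊞ g(d, b)))) ⊞ f(n) ⊞ g(a ⊞ a ⊞ b ⊞ b ⊞ b ⊞ b ⊞ c, n) ⊞ g(a ⊞ d ⊞ f(a), f(g(b, d))) ⊞ g(n, b ⊞ b ⊞ c ⊞ d ⊞ f(d) ⊞ g(f(d), f(b)))

Derivation:
Un-nest:  g((a ⊞ f(a)) ⊞ d, f(g(b, d))) ⊞ g(c ⊞ b ⊞ a ⊞ a ⊞ b ⊞ b ⊞ b, n) ⊞ n ⊞ f(g(g(b ⊞ d ⊞ d ⊞ c, c ⊞ c ⊞ c), g(c ⊞ b ⊞ d ⊞ b ⊞ c ⊞ a, (g(c, a) ⊞ (c ⊞ b)) ⊞ g(d, b) ⊞ (f(d) ⊞ c)))) ⊞ g(n, (f(d) ⊞ b) ⊞ b ⊞ (c ⊞ n) ⊞ (d ⊞ g(f(d), f(b)))) ⊞ f(n)
Canonicalize subterm:  g((a ⊞ f(a)) ⊞ d, f(g(b, d)))  →  g(a ⊞ d ⊞ f(a), f(g(b, d)))
Canonicalize subterm:  g(c ⊞ b ⊞ a ⊞ a ⊞ b ⊞ b ⊞ b, n)  →  g(a ⊞ a ⊞ b ⊞ b ⊞ b ⊞ b ⊞ c, n)
Canonicalize subterm:  f(g(g(b ⊞ d ⊞ d ⊞ c, c ⊞ c ⊞ c), g(c ⊞ b ⊞ d ⊞ b ⊞ c ⊞ a, (g(c, a) ⊞ (c ⊞ b)) ⊞ g(d, b) ⊞ (f(d) ⊞ c))))  →  f(g(g(b ⊞ c ⊞ d ⊞ d, c ⊞ c ⊞ c), g(a ⊞ b ⊞ b ⊞ c ⊞ c ⊞ d, b ⊞ c ⊞ c ⊞ f(d) ⊞ g(c, a) ⊞ g(d, b))))
Drop the unit:  drop n
Sort:  f(g(g(b ⊞ c ⊞ d ⊞ d, c ⊞ c ⊞ c), g(a ⊞ b ⊞ b ⊞ c ⊞ c ⊞ d, b ⊞ c ⊞ c ⊞ f(d) ⊞ g(c, a) ⊞ g(d, b)))) ⊞ f(n) ⊞ g(a ⊞ a ⊞ b ⊞ b ⊞ b ⊞ b ⊞ c, n) ⊞ g(a ⊞ d ⊞ f(a), f(g(b, d))) ⊞ g(n, b ⊞ b ⊞ c ⊞ d ⊞ f(d) ⊞ g(f(d), f(b)))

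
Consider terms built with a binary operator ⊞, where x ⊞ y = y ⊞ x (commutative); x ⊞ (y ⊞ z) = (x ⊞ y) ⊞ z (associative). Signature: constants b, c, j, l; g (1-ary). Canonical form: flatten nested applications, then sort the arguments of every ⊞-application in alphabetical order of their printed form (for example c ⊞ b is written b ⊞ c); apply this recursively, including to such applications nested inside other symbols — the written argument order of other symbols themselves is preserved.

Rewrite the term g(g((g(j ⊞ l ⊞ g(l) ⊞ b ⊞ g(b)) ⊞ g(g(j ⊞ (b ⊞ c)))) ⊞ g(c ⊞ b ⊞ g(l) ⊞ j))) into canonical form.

Answer: g(g(g(b ⊞ c ⊞ g(l) ⊞ j) ⊞ g(b ⊞ g(b) ⊞ g(l) ⊞ j ⊞ l) ⊞ g(g(b ⊞ c ⊞ j))))

Derivation:
Focus inside:  (g(j ⊞ l ⊞ g(l) ⊞ b ⊞ g(b)) ⊞ g(g(j ⊞ (b ⊞ c)))) ⊞ g(c ⊞ b ⊞ g(l) ⊞ j)
Merge nested applications:  g(j ⊞ l ⊞ g(l) ⊞ b ⊞ g(b)) ⊞ g(g(j ⊞ (b ⊞ c))) ⊞ g(c ⊞ b ⊞ g(l) ⊞ j)
Canonicalize subterm:  g(j ⊞ l ⊞ g(l) ⊞ b ⊞ g(b))  →  g(b ⊞ g(b) ⊞ g(l) ⊞ j ⊞ l)
Inside:  g(g(j ⊞ (b ⊞ c)))  →  g(g(b ⊞ c ⊞ j))
Simplify inside:  g(c ⊞ b ⊞ g(l) ⊞ j)  →  g(b ⊞ c ⊞ g(l) ⊞ j)
Sort:  g(b ⊞ c ⊞ g(l) ⊞ j) ⊞ g(b ⊞ g(b) ⊞ g(l) ⊞ j ⊞ l) ⊞ g(g(b ⊞ c ⊞ j))
Rebuild:  g(g(g(b ⊞ c ⊞ g(l) ⊞ j) ⊞ g(b ⊞ g(b) ⊞ g(l) ⊞ j ⊞ l) ⊞ g(g(b ⊞ c ⊞ j))))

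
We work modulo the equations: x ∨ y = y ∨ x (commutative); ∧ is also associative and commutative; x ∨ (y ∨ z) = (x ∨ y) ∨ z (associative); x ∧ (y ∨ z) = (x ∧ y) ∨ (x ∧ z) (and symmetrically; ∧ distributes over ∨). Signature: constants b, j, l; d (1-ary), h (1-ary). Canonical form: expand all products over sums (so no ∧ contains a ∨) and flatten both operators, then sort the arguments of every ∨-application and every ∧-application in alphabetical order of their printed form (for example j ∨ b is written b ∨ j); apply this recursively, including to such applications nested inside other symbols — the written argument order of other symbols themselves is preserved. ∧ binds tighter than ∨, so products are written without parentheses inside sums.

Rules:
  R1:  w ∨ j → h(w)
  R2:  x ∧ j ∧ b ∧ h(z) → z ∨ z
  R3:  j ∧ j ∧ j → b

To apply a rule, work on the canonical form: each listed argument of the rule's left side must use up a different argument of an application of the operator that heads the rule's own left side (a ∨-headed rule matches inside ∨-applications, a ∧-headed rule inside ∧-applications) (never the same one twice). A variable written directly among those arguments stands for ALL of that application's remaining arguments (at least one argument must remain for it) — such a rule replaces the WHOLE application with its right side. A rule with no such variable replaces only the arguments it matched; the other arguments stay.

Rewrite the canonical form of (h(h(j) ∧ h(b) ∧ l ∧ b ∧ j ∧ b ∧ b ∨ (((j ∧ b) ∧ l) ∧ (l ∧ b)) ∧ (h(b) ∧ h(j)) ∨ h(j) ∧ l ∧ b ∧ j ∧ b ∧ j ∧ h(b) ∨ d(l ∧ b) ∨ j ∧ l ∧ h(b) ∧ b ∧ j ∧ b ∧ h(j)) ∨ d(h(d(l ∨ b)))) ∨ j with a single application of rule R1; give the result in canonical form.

Canonical form:  d(h(d(b ∨ l))) ∨ h(b ∧ b ∧ b ∧ h(b) ∧ h(j) ∧ j ∧ l ∨ b ∧ b ∧ h(b) ∧ h(j) ∧ j ∧ j ∧ l ∨ b ∧ b ∧ h(b) ∧ h(j) ∧ j ∧ j ∧ l ∨ b ∧ b ∧ h(b) ∧ h(j) ∧ j ∧ l ∧ l ∨ d(b ∧ l)) ∨ j
Match R1:  consume j;  w := d(h(d(b ∨ l))) ∨ h(b ∧ b ∧ b ∧ h(b) ∧ h(j) ∧ j ∧ l ∨ b ∧ b ∧ h(b) ∧ h(j) ∧ j ∧ j ∧ l ∨ b ∧ b ∧ h(b) ∧ h(j) ∧ j ∧ j ∧ l ∨ b ∧ b ∧ h(b) ∧ h(j) ∧ j ∧ l ∧ l ∨ d(b ∧ l))
Every leftover argument binds to the variable; the entire application is replaced.
Result:  h(d(h(d(b ∨ l))) ∨ h(b ∧ b ∧ b ∧ h(b) ∧ h(j) ∧ j ∧ l ∨ b ∧ b ∧ h(b) ∧ h(j) ∧ j ∧ j ∧ l ∨ b ∧ b ∧ h(b) ∧ h(j) ∧ j ∧ j ∧ l ∨ b ∧ b ∧ h(b) ∧ h(j) ∧ j ∧ l ∧ l ∨ d(b ∧ l)))

Answer: h(d(h(d(b ∨ l))) ∨ h(b ∧ b ∧ b ∧ h(b) ∧ h(j) ∧ j ∧ l ∨ b ∧ b ∧ h(b) ∧ h(j) ∧ j ∧ j ∧ l ∨ b ∧ b ∧ h(b) ∧ h(j) ∧ j ∧ j ∧ l ∨ b ∧ b ∧ h(b) ∧ h(j) ∧ j ∧ l ∧ l ∨ d(b ∧ l)))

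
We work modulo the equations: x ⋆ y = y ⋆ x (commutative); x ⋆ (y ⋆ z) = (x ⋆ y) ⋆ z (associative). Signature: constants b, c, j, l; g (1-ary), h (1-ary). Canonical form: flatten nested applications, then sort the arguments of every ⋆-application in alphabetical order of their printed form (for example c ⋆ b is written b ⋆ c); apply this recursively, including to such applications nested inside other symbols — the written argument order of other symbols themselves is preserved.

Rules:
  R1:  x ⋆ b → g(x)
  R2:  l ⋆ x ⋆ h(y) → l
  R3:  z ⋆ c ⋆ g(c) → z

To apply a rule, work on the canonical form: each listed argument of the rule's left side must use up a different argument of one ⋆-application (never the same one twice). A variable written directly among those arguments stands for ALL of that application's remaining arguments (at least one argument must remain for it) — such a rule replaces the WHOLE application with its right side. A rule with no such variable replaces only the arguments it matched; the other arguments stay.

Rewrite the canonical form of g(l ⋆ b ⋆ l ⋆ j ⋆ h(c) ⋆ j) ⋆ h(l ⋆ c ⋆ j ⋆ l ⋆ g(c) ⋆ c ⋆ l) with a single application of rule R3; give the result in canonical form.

Canonical form:  g(b ⋆ h(c) ⋆ j ⋆ j ⋆ l ⋆ l) ⋆ h(c ⋆ c ⋆ g(c) ⋆ j ⋆ l ⋆ l ⋆ l)
Apply R3:  consuming c, g(c);  z := c ⋆ j ⋆ l ⋆ l ⋆ l
The extension variable absorbs all remaining arguments, so the whole application is rewritten.
New term:  g(b ⋆ h(c) ⋆ j ⋆ j ⋆ l ⋆ l) ⋆ h(c ⋆ j ⋆ l ⋆ l ⋆ l)

Answer: g(b ⋆ h(c) ⋆ j ⋆ j ⋆ l ⋆ l) ⋆ h(c ⋆ j ⋆ l ⋆ l ⋆ l)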